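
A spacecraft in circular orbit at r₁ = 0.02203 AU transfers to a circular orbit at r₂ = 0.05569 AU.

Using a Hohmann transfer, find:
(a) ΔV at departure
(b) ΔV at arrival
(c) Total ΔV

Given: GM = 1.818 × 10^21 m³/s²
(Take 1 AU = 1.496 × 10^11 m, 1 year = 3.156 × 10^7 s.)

Convert to SI: r₁ = 0.02203 AU = 3.29569e+09 m; r₂ = 0.05569 AU = 8.33122e+09 m.
Transfer semi-major axis: a_t = (r₁ + r₂)/2 = (3.29569e+09 + 8.33122e+09)/2 = 5.81346e+09 m.
Circular speeds: v₁ = √(GM/r₁) = 742718 m/s, v₂ = √(GM/r₂) = 467135 m/s.
Transfer speeds (vis-viva v² = GM(2/r − 1/a_t)): v₁ᵗ = 889121 m/s, v₂ᵗ = 351721 m/s.
(a) ΔV₁ = |v₁ᵗ − v₁| ≈ 1.464e+05 m/s = 30.89 AU/year.
(b) ΔV₂ = |v₂ − v₂ᵗ| ≈ 1.154e+05 m/s = 24.35 AU/year.
(c) ΔV_total = ΔV₁ + ΔV₂ ≈ 2.618e+05 m/s = 55.23 AU/year.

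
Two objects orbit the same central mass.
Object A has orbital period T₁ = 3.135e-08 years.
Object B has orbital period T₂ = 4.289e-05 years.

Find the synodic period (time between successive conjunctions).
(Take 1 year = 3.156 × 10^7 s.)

Convert to SI: T₁ = 3.135e-08 years = 0.989406 s; T₂ = 4.289e-05 years = 1353.61 s.
T_syn = |T₁ · T₂ / (T₁ − T₂)|.
T_syn = |0.989406 · 1353.61 / (0.989406 − 1353.61)| s ≈ 0.9901 s = 3.137e-08 years.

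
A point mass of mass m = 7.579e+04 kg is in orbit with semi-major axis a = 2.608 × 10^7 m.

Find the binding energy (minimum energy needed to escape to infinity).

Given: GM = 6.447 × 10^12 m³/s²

Total orbital energy is E = −GMm/(2a); binding energy is E_bind = −E = GMm/(2a).
E_bind = 6.447e+12 · 7.579e+04 / (2 · 2.608e+07) J ≈ 9.368e+09 J = 9.368 GJ.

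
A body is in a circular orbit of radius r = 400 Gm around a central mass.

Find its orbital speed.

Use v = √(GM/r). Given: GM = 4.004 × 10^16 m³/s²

Convert to SI: r = 400 Gm = 4e+11 m.
For a circular orbit, gravity supplies the centripetal force, so v = √(GM / r).
v = √(4.004e+16 / 4e+11) m/s ≈ 316.4 m/s = 316.4 m/s.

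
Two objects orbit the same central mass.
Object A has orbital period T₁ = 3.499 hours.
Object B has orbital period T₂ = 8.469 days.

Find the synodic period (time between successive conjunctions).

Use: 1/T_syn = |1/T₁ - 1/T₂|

Convert to SI: T₁ = 3.499 hours = 12596.4 s; T₂ = 8.469 days = 731722 s.
T_syn = |T₁ · T₂ / (T₁ − T₂)|.
T_syn = |12596.4 · 731722 / (12596.4 − 731722)| s ≈ 1.282e+04 s = 3.56 hours.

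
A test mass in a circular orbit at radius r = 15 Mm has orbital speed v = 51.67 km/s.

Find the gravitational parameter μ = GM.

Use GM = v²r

Convert to SI: r = 15 Mm = 1.5e+07 m; v = 51.67 km/s = 51670 m/s.
For a circular orbit v² = GM/r, so GM = v² · r.
GM = (51670)² · 1.5e+07 m³/s² ≈ 4.005e+16 m³/s² = 4.005 × 10^16 m³/s².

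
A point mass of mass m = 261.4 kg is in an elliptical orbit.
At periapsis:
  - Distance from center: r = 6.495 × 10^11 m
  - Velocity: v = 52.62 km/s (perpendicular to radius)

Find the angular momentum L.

Convert to SI: v = 52.62 km/s = 52620 m/s.
Since v is perpendicular to r, L = m · v · r.
L = 261.4 · 52620 · 6.495e+11 kg·m²/s ≈ 8.934e+18 kg·m²/s.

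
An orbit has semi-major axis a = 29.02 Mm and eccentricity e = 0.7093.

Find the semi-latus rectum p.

Convert to SI: a = 29.02 Mm = 2.902e+07 m.
p = a (1 − e²).
p = 2.902e+07 · (1 − (0.7093)²) = 2.902e+07 · 0.496894 ≈ 1.442e+07 m = 14.42 Mm.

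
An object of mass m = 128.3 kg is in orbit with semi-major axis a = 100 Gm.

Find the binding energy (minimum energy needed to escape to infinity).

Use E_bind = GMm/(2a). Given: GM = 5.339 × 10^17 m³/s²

Convert to SI: a = 100 Gm = 1e+11 m.
Total orbital energy is E = −GMm/(2a); binding energy is E_bind = −E = GMm/(2a).
E_bind = 5.339e+17 · 128.3 / (2 · 1e+11) J ≈ 3.425e+08 J = 342.5 MJ.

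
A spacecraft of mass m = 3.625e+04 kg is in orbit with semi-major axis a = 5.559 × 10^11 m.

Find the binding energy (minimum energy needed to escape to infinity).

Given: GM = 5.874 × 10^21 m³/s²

Total orbital energy is E = −GMm/(2a); binding energy is E_bind = −E = GMm/(2a).
E_bind = 5.874e+21 · 3.625e+04 / (2 · 5.559e+11) J ≈ 1.915e+14 J = 191.5 TJ.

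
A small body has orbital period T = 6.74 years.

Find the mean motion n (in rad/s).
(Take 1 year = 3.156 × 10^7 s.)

Convert to SI: T = 6.74 years = 2.12714e+08 s.
n = 2π / T.
n = 2π / 2.12714e+08 s ≈ 2.954e-08 rad/s.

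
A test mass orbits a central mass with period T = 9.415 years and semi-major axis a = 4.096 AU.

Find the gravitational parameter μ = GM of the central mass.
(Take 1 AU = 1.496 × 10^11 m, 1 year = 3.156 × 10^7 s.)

Convert to SI: T = 9.415 years = 2.97137e+08 s; a = 4.096 AU = 6.12762e+11 m.
GM = 4π² · a³ / T².
GM = 4π² · (6.12762e+11)³ / (2.97137e+08)² m³/s² ≈ 1.029e+20 m³/s² = 1.029 × 10^20 m³/s².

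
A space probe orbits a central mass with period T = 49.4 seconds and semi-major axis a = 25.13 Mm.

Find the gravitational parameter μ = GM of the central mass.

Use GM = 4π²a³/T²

Convert to SI: a = 25.13 Mm = 2.513e+07 m.
GM = 4π² · a³ / T².
GM = 4π² · (2.513e+07)³ / (49.4)² m³/s² ≈ 2.567e+20 m³/s² = 2.567 × 10^20 m³/s².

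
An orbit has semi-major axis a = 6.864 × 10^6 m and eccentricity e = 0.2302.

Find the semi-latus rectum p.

p = a (1 − e²).
p = 6.864e+06 · (1 − (0.2302)²) = 6.864e+06 · 0.947008 ≈ 6.5e+06 m = 6.5 × 10^6 m.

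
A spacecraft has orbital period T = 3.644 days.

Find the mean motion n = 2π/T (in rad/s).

Convert to SI: T = 3.644 days = 314842 s.
n = 2π / T.
n = 2π / 314842 s ≈ 1.996e-05 rad/s.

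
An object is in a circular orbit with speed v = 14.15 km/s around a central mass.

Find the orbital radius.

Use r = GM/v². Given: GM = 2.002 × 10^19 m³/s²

Convert to SI: v = 14.15 km/s = 14150 m/s.
For a circular orbit, v² = GM / r, so r = GM / v².
r = 2.002e+19 / (14150)² m ≈ 9.999e+10 m = 99.99 Gm.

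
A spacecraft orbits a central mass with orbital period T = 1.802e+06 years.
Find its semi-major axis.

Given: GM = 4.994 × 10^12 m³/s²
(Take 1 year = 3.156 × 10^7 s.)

Convert to SI: T = 1.802e+06 years = 5.68711e+13 s.
Invert Kepler's third law: a = (GM · T² / (4π²))^(1/3).
Substituting T = 5.68711e+13 s and GM = 4.994e+12 m³/s²:
a = (4.994e+12 · (5.68711e+13)² / (4π²))^(1/3) m
a ≈ 7.424e+12 m = 7.424 Tm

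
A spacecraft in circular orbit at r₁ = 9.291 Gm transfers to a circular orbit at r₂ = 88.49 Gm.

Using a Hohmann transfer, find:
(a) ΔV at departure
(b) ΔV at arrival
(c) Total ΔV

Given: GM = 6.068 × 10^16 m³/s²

Convert to SI: r₁ = 9.291 Gm = 9.291e+09 m; r₂ = 88.49 Gm = 8.849e+10 m.
Transfer semi-major axis: a_t = (r₁ + r₂)/2 = (9.291e+09 + 8.849e+10)/2 = 4.88905e+10 m.
Circular speeds: v₁ = √(GM/r₁) = 2555.59 m/s, v₂ = √(GM/r₂) = 828.086 m/s.
Transfer speeds (vis-viva v² = GM(2/r − 1/a_t)): v₁ᵗ = 3438.16 m/s, v₂ᵗ = 360.99 m/s.
(a) ΔV₁ = |v₁ᵗ − v₁| ≈ 882.6 m/s = 882.6 m/s.
(b) ΔV₂ = |v₂ − v₂ᵗ| ≈ 467.1 m/s = 467.1 m/s.
(c) ΔV_total = ΔV₁ + ΔV₂ ≈ 1350 m/s = 1.35 km/s.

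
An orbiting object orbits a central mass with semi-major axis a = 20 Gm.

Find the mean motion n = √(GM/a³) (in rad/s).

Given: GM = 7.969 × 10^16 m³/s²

Convert to SI: a = 20 Gm = 2e+10 m.
n = √(GM / a³).
n = √(7.969e+16 / (2e+10)³) rad/s ≈ 9.981e-08 rad/s.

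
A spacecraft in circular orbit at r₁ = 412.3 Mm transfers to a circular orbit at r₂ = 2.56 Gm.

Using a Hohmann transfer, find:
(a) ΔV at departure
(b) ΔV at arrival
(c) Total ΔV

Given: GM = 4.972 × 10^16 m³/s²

Convert to SI: r₁ = 412.3 Mm = 4.123e+08 m; r₂ = 2.56 Gm = 2.56e+09 m.
Transfer semi-major axis: a_t = (r₁ + r₂)/2 = (4.123e+08 + 2.56e+09)/2 = 1.48615e+09 m.
Circular speeds: v₁ = √(GM/r₁) = 10981.4 m/s, v₂ = √(GM/r₂) = 4407.03 m/s.
Transfer speeds (vis-viva v² = GM(2/r − 1/a_t)): v₁ᵗ = 14412.8 m/s, v₂ᵗ = 2321.24 m/s.
(a) ΔV₁ = |v₁ᵗ − v₁| ≈ 3431 m/s = 3.431 km/s.
(b) ΔV₂ = |v₂ − v₂ᵗ| ≈ 2086 m/s = 2.086 km/s.
(c) ΔV_total = ΔV₁ + ΔV₂ ≈ 5517 m/s = 5.517 km/s.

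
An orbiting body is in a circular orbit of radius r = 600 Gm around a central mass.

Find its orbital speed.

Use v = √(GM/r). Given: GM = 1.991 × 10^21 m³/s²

Convert to SI: r = 600 Gm = 6e+11 m.
For a circular orbit, gravity supplies the centripetal force, so v = √(GM / r).
v = √(1.991e+21 / 6e+11) m/s ≈ 5.76e+04 m/s = 57.6 km/s.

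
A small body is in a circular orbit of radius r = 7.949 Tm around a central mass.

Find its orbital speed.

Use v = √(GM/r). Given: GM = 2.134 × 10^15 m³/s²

Convert to SI: r = 7.949 Tm = 7.949e+12 m.
For a circular orbit, gravity supplies the centripetal force, so v = √(GM / r).
v = √(2.134e+15 / 7.949e+12) m/s ≈ 16.38 m/s = 16.38 m/s.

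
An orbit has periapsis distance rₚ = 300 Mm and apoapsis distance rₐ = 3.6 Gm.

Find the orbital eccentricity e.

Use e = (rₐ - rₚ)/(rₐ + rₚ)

Convert to SI: rₚ = 300 Mm = 3e+08 m; rₐ = 3.6 Gm = 3.6e+09 m.
e = (rₐ − rₚ) / (rₐ + rₚ).
e = (3.6e+09 − 3e+08) / (3.6e+09 + 3e+08) = 3.3e+09 / 3.9e+09 ≈ 0.8462.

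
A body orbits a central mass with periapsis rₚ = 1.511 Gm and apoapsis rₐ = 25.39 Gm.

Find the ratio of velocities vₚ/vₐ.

Convert to SI: rₚ = 1.511 Gm = 1.511e+09 m; rₐ = 25.39 Gm = 2.539e+10 m.
Conservation of angular momentum gives rₚvₚ = rₐvₐ, so vₚ/vₐ = rₐ/rₚ.
vₚ/vₐ = 2.539e+10 / 1.511e+09 ≈ 16.8.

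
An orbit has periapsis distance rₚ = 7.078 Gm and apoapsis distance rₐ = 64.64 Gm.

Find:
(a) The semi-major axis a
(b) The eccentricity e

Convert to SI: rₚ = 7.078 Gm = 7.078e+09 m; rₐ = 64.64 Gm = 6.464e+10 m.
(a) a = (rₚ + rₐ) / 2 = (7.078e+09 + 6.464e+10) / 2 ≈ 3.586e+10 m = 35.86 Gm.
(b) e = (rₐ − rₚ) / (rₐ + rₚ) = (6.464e+10 − 7.078e+09) / (6.464e+10 + 7.078e+09) ≈ 0.8026.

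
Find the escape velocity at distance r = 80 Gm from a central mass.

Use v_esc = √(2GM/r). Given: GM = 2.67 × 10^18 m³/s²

Convert to SI: r = 80 Gm = 8e+10 m.
Escape velocity comes from setting total energy to zero: ½v² − GM/r = 0 ⇒ v_esc = √(2GM / r).
v_esc = √(2 · 2.67e+18 / 8e+10) m/s ≈ 8170 m/s = 8.17 km/s.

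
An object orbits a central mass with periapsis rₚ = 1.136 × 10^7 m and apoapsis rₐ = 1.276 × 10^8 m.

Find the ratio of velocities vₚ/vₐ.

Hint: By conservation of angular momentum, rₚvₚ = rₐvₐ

Conservation of angular momentum gives rₚvₚ = rₐvₐ, so vₚ/vₐ = rₐ/rₚ.
vₚ/vₐ = 1.276e+08 / 1.136e+07 ≈ 11.23.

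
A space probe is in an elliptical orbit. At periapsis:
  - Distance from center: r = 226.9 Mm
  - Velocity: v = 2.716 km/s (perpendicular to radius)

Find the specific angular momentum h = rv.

Convert to SI: r = 226.9 Mm = 2.269e+08 m; v = 2.716 km/s = 2716 m/s.
With v perpendicular to r, h = r · v.
h = 2.269e+08 · 2716 m²/s ≈ 6.163e+11 m²/s.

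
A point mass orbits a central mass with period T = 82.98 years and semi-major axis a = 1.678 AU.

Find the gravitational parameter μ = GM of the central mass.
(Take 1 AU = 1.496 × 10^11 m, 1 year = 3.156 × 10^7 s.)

Convert to SI: T = 82.98 years = 2.61885e+09 s; a = 1.678 AU = 2.51029e+11 m.
GM = 4π² · a³ / T².
GM = 4π² · (2.51029e+11)³ / (2.61885e+09)² m³/s² ≈ 9.106e+16 m³/s² = 9.106 × 10^16 m³/s².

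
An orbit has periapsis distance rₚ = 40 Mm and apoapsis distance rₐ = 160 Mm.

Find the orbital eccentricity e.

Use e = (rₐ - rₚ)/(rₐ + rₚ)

Convert to SI: rₚ = 40 Mm = 4e+07 m; rₐ = 160 Mm = 1.6e+08 m.
e = (rₐ − rₚ) / (rₐ + rₚ).
e = (1.6e+08 − 4e+07) / (1.6e+08 + 4e+07) = 1.2e+08 / 2e+08 ≈ 0.6.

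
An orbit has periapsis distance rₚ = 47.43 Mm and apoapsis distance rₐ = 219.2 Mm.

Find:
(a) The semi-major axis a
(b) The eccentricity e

Convert to SI: rₚ = 47.43 Mm = 4.743e+07 m; rₐ = 219.2 Mm = 2.192e+08 m.
(a) a = (rₚ + rₐ) / 2 = (4.743e+07 + 2.192e+08) / 2 ≈ 1.333e+08 m = 133.3 Mm.
(b) e = (rₐ − rₚ) / (rₐ + rₚ) = (2.192e+08 − 4.743e+07) / (2.192e+08 + 4.743e+07) ≈ 0.6442.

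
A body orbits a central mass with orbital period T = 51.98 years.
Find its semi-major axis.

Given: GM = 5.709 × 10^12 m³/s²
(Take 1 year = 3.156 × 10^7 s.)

Convert to SI: T = 51.98 years = 1.64049e+09 s.
Invert Kepler's third law: a = (GM · T² / (4π²))^(1/3).
Substituting T = 1.64049e+09 s and GM = 5.709e+12 m³/s²:
a = (5.709e+12 · (1.64049e+09)² / (4π²))^(1/3) m
a ≈ 7.301e+09 m = 7.301 × 10^9 m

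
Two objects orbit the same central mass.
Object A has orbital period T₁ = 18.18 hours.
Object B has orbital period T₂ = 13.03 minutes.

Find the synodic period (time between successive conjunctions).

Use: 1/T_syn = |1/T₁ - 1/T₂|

Convert to SI: T₁ = 18.18 hours = 65448 s; T₂ = 13.03 minutes = 781.8 s.
T_syn = |T₁ · T₂ / (T₁ − T₂)|.
T_syn = |65448 · 781.8 / (65448 − 781.8)| s ≈ 791.3 s = 13.19 minutes.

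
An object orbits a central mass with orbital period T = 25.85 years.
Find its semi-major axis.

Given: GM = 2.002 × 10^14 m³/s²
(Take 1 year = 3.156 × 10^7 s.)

Convert to SI: T = 25.85 years = 8.15826e+08 s.
Invert Kepler's third law: a = (GM · T² / (4π²))^(1/3).
Substituting T = 8.15826e+08 s and GM = 2.002e+14 m³/s²:
a = (2.002e+14 · (8.15826e+08)² / (4π²))^(1/3) m
a ≈ 1.5e+10 m = 15 Gm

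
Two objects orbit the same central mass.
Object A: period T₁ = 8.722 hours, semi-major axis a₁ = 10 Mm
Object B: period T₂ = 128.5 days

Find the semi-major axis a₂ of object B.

Convert to SI: T₁ = 8.722 hours = 31399.2 s; a₁ = 10 Mm = 1e+07 m; T₂ = 128.5 days = 1.11024e+07 s.
Kepler's third law: (T₁/T₂)² = (a₁/a₂)³ ⇒ a₂ = a₁ · (T₂/T₁)^(2/3).
T₂/T₁ = 1.11024e+07 / 31399.2 = 353.589.
a₂ = 1e+07 · (353.589)^(2/3) m ≈ 5e+08 m = 500 Mm.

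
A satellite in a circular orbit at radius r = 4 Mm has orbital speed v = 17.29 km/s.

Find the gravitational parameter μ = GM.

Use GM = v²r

Convert to SI: r = 4 Mm = 4e+06 m; v = 17.29 km/s = 17290 m/s.
For a circular orbit v² = GM/r, so GM = v² · r.
GM = (17290)² · 4e+06 m³/s² ≈ 1.196e+15 m³/s² = 1.196 × 10^15 m³/s².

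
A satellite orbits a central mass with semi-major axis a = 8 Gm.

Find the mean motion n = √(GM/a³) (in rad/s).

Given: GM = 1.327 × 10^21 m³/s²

Convert to SI: a = 8 Gm = 8e+09 m.
n = √(GM / a³).
n = √(1.327e+21 / (8e+09)³) rad/s ≈ 5.091e-05 rad/s.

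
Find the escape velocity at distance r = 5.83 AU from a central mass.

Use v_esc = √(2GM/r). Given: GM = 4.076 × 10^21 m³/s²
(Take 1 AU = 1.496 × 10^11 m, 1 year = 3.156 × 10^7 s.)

Convert to SI: r = 5.83 AU = 8.72168e+11 m.
Escape velocity comes from setting total energy to zero: ½v² − GM/r = 0 ⇒ v_esc = √(2GM / r).
v_esc = √(2 · 4.076e+21 / 8.72168e+11) m/s ≈ 9.668e+04 m/s = 20.4 AU/year.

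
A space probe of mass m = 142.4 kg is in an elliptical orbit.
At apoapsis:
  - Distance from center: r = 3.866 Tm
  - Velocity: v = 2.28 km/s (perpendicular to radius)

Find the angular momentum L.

Convert to SI: r = 3.866 Tm = 3.866e+12 m; v = 2.28 km/s = 2280 m/s.
Since v is perpendicular to r, L = m · v · r.
L = 142.4 · 2280 · 3.866e+12 kg·m²/s ≈ 1.255e+18 kg·m²/s.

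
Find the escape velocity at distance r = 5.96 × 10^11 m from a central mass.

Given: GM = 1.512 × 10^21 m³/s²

Escape velocity comes from setting total energy to zero: ½v² − GM/r = 0 ⇒ v_esc = √(2GM / r).
v_esc = √(2 · 1.512e+21 / 5.96e+11) m/s ≈ 7.123e+04 m/s = 71.23 km/s.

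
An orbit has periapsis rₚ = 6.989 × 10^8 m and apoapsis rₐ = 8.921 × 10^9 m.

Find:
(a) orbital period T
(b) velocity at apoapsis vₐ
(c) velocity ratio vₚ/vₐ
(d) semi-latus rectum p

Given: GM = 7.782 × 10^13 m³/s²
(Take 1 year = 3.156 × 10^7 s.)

(a) With a = (rₚ + rₐ)/2 = 4.80995e+09 m, T = 2π √(a³/GM) = 2π √((4.80995e+09)³/7.782e+13) s ≈ 2.376e+08 s
(b) With a = (rₚ + rₐ)/2 = 4.80995e+09 m, vₐ = √(GM (2/rₐ − 1/a)) = √(7.782e+13 · (2/8.921e+09 − 1/4.80995e+09)) m/s ≈ 35.6 m/s
(c) Conservation of angular momentum (rₚvₚ = rₐvₐ) gives vₚ/vₐ = rₐ/rₚ = 8.921e+09/6.989e+08 ≈ 12.76
(d) From a = (rₚ + rₐ)/2 = 4.80995e+09 m and e = (rₐ − rₚ)/(rₐ + rₚ) = 0.854697, p = a(1 − e²) = 4.80995e+09 · (1 − (0.854697)²) ≈ 1.296e+09 m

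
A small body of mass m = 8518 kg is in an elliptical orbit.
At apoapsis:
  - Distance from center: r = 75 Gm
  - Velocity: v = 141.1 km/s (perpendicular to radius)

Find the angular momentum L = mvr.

Convert to SI: r = 75 Gm = 7.5e+10 m; v = 141.1 km/s = 141100 m/s.
Since v is perpendicular to r, L = m · v · r.
L = 8518 · 141100 · 7.5e+10 kg·m²/s ≈ 9.014e+19 kg·m²/s.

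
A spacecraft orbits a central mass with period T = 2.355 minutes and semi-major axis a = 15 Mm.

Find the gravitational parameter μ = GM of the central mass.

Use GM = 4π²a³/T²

Convert to SI: T = 2.355 minutes = 141.3 s; a = 15 Mm = 1.5e+07 m.
GM = 4π² · a³ / T².
GM = 4π² · (1.5e+07)³ / (141.3)² m³/s² ≈ 6.673e+18 m³/s² = 6.673 × 10^18 m³/s².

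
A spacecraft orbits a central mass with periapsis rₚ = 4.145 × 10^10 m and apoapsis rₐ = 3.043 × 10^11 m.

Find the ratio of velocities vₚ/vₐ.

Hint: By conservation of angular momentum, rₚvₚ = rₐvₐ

Conservation of angular momentum gives rₚvₚ = rₐvₐ, so vₚ/vₐ = rₐ/rₚ.
vₚ/vₐ = 3.043e+11 / 4.145e+10 ≈ 7.341.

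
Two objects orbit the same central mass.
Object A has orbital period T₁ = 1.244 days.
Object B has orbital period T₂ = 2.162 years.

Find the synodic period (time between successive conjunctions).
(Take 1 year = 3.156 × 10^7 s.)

Convert to SI: T₁ = 1.244 days = 107482 s; T₂ = 2.162 years = 6.82327e+07 s.
T_syn = |T₁ · T₂ / (T₁ − T₂)|.
T_syn = |107482 · 6.82327e+07 / (107482 − 6.82327e+07)| s ≈ 1.077e+05 s = 1.246 days.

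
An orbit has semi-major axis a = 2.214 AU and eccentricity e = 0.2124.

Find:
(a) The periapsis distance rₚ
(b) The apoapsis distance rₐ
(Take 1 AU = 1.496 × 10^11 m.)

Convert to SI: a = 2.214 AU = 3.31214e+11 m.
(a) rₚ = a(1 − e) = 3.31214e+11 · (1 − 0.2124) = 3.31214e+11 · 0.7876 ≈ 2.609e+11 m = 1.744 AU.
(b) rₐ = a(1 + e) = 3.31214e+11 · (1 + 0.2124) = 3.31214e+11 · 1.2124 ≈ 4.016e+11 m = 2.684 AU.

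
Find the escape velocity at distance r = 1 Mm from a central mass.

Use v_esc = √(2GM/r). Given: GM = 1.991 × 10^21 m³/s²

Convert to SI: r = 1 Mm = 1e+06 m.
Escape velocity comes from setting total energy to zero: ½v² − GM/r = 0 ⇒ v_esc = √(2GM / r).
v_esc = √(2 · 1.991e+21 / 1e+06) m/s ≈ 6.31e+07 m/s = 6.31e+04 km/s.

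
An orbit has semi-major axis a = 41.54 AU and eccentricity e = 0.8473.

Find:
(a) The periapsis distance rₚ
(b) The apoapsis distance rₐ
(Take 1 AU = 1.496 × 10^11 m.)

Convert to SI: a = 41.54 AU = 6.21438e+12 m.
(a) rₚ = a(1 − e) = 6.21438e+12 · (1 − 0.8473) = 6.21438e+12 · 0.1527 ≈ 9.489e+11 m = 6.343 AU.
(b) rₐ = a(1 + e) = 6.21438e+12 · (1 + 0.8473) = 6.21438e+12 · 1.8473 ≈ 1.148e+13 m = 76.74 AU.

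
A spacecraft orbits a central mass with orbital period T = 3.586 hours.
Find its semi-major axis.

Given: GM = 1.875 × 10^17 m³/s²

Convert to SI: T = 3.586 hours = 12909.6 s.
Invert Kepler's third law: a = (GM · T² / (4π²))^(1/3).
Substituting T = 12909.6 s and GM = 1.875e+17 m³/s²:
a = (1.875e+17 · (12909.6)² / (4π²))^(1/3) m
a ≈ 9.25e+07 m = 9.25 × 10^7 m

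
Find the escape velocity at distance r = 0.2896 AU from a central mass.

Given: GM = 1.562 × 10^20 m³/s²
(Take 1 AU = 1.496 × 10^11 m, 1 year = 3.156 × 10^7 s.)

Convert to SI: r = 0.2896 AU = 4.33242e+10 m.
Escape velocity comes from setting total energy to zero: ½v² − GM/r = 0 ⇒ v_esc = √(2GM / r).
v_esc = √(2 · 1.562e+20 / 4.33242e+10) m/s ≈ 8.492e+04 m/s = 17.91 AU/year.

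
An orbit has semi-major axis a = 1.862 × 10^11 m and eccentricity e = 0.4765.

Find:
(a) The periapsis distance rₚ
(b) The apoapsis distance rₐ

(a) rₚ = a(1 − e) = 1.862e+11 · (1 − 0.4765) = 1.862e+11 · 0.5235 ≈ 9.748e+10 m = 9.748 × 10^10 m.
(b) rₐ = a(1 + e) = 1.862e+11 · (1 + 0.4765) = 1.862e+11 · 1.4765 ≈ 2.749e+11 m = 2.749 × 10^11 m.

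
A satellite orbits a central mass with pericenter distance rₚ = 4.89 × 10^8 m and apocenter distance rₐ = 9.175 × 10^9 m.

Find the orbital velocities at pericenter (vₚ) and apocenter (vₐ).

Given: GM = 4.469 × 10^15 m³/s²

Use the vis-viva equation v² = GM(2/r − 1/a) with a = (rₚ + rₐ)/2 = (4.89e+08 + 9.175e+09)/2 = 4.832e+09 m.
vₚ = √(GM · (2/rₚ − 1/a)) = √(4.469e+15 · (2/4.89e+08 − 1/4.832e+09)) m/s ≈ 4166 m/s = 4.166 km/s.
vₐ = √(GM · (2/rₐ − 1/a)) = √(4.469e+15 · (2/9.175e+09 − 1/4.832e+09)) m/s ≈ 222 m/s = 222 m/s.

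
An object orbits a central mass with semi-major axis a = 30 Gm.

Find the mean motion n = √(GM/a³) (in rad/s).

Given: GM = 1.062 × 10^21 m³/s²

Convert to SI: a = 30 Gm = 3e+10 m.
n = √(GM / a³).
n = √(1.062e+21 / (3e+10)³) rad/s ≈ 6.272e-06 rad/s.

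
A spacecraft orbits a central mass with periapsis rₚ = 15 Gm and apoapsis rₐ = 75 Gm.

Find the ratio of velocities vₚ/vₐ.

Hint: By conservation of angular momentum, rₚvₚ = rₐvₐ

Convert to SI: rₚ = 15 Gm = 1.5e+10 m; rₐ = 75 Gm = 7.5e+10 m.
Conservation of angular momentum gives rₚvₚ = rₐvₐ, so vₚ/vₐ = rₐ/rₚ.
vₚ/vₐ = 7.5e+10 / 1.5e+10 ≈ 5.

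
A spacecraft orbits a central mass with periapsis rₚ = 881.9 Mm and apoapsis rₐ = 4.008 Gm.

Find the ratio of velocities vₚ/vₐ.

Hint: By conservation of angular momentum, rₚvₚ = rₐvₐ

Convert to SI: rₚ = 881.9 Mm = 8.819e+08 m; rₐ = 4.008 Gm = 4.008e+09 m.
Conservation of angular momentum gives rₚvₚ = rₐvₐ, so vₚ/vₐ = rₐ/rₚ.
vₚ/vₐ = 4.008e+09 / 8.819e+08 ≈ 4.545.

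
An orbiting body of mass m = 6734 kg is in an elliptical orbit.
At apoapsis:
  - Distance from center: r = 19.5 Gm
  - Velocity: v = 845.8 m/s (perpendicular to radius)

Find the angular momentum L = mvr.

Convert to SI: r = 19.5 Gm = 1.95e+10 m.
Since v is perpendicular to r, L = m · v · r.
L = 6734 · 845.8 · 1.95e+10 kg·m²/s ≈ 1.111e+17 kg·m²/s.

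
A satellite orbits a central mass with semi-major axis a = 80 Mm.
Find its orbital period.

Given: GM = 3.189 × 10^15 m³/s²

Convert to SI: a = 80 Mm = 8e+07 m.
Kepler's third law: T = 2π √(a³ / GM).
Substituting a = 8e+07 m and GM = 3.189e+15 m³/s²:
T = 2π √((8e+07)³ / 3.189e+15) s
T ≈ 7.961e+04 s = 22.11 hours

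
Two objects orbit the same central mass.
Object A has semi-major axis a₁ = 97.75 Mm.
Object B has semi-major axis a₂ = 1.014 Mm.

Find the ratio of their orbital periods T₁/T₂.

Convert to SI: a₁ = 97.75 Mm = 9.775e+07 m; a₂ = 1.014 Mm = 1.014e+06 m.
From Kepler's third law, (T₁/T₂)² = (a₁/a₂)³, so T₁/T₂ = (a₁/a₂)^(3/2).
a₁/a₂ = 9.775e+07 / 1.014e+06 = 96.4004.
T₁/T₂ = (96.4004)^(3/2) ≈ 946.5.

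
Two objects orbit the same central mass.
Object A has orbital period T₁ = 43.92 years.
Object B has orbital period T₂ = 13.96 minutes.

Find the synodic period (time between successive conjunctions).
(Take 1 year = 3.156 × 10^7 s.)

Convert to SI: T₁ = 43.92 years = 1.38612e+09 s; T₂ = 13.96 minutes = 837.6 s.
T_syn = |T₁ · T₂ / (T₁ − T₂)|.
T_syn = |1.38612e+09 · 837.6 / (1.38612e+09 − 837.6)| s ≈ 837.6 s = 13.96 minutes.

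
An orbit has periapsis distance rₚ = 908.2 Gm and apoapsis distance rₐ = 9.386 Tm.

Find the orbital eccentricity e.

Convert to SI: rₚ = 908.2 Gm = 9.082e+11 m; rₐ = 9.386 Tm = 9.386e+12 m.
e = (rₐ − rₚ) / (rₐ + rₚ).
e = (9.386e+12 − 9.082e+11) / (9.386e+12 + 9.082e+11) = 8.4778e+12 / 1.02942e+13 ≈ 0.8236.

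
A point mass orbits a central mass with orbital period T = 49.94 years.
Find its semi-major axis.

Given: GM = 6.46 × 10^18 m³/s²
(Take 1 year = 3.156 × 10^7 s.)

Convert to SI: T = 49.94 years = 1.57611e+09 s.
Invert Kepler's third law: a = (GM · T² / (4π²))^(1/3).
Substituting T = 1.57611e+09 s and GM = 6.46e+18 m³/s²:
a = (6.46e+18 · (1.57611e+09)² / (4π²))^(1/3) m
a ≈ 7.408e+11 m = 740.8 Gm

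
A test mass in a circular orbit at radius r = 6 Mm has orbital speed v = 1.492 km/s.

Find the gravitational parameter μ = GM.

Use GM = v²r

Convert to SI: r = 6 Mm = 6e+06 m; v = 1.492 km/s = 1492 m/s.
For a circular orbit v² = GM/r, so GM = v² · r.
GM = (1492)² · 6e+06 m³/s² ≈ 1.336e+13 m³/s² = 1.336 × 10^13 m³/s².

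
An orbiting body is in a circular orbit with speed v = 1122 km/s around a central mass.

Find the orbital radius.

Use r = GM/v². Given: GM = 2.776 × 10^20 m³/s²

Convert to SI: v = 1122 km/s = 1.122e+06 m/s.
For a circular orbit, v² = GM / r, so r = GM / v².
r = 2.776e+20 / (1.122e+06)² m ≈ 2.205e+08 m = 220.5 Mm.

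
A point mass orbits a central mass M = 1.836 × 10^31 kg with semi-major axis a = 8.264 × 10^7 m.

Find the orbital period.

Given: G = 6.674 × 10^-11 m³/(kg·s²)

GM = G · M = 6.674e-11 · 1.836e+31 = 1.22535e+21 m³/s².
Kepler's third law: T = 2π √(a³ / GM).
Substituting a = 8.264e+07 m and GM = 1.22535e+21 m³/s²:
T = 2π √((8.264e+07)³ / 1.22535e+21) s
T ≈ 134.8 s = 2.247 minutes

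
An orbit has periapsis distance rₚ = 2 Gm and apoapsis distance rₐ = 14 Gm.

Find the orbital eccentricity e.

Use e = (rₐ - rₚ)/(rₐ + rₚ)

Convert to SI: rₚ = 2 Gm = 2e+09 m; rₐ = 14 Gm = 1.4e+10 m.
e = (rₐ − rₚ) / (rₐ + rₚ).
e = (1.4e+10 − 2e+09) / (1.4e+10 + 2e+09) = 1.2e+10 / 1.6e+10 ≈ 0.75.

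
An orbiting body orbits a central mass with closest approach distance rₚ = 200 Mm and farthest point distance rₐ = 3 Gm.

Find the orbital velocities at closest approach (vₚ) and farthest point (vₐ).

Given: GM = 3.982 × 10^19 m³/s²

Convert to SI: rₚ = 200 Mm = 2e+08 m; rₐ = 3 Gm = 3e+09 m.
Use the vis-viva equation v² = GM(2/r − 1/a) with a = (rₚ + rₐ)/2 = (2e+08 + 3e+09)/2 = 1.6e+09 m.
vₚ = √(GM · (2/rₚ − 1/a)) = √(3.982e+19 · (2/2e+08 − 1/1.6e+09)) m/s ≈ 6.11e+05 m/s = 611 km/s.
vₐ = √(GM · (2/rₐ − 1/a)) = √(3.982e+19 · (2/3e+09 − 1/1.6e+09)) m/s ≈ 4.073e+04 m/s = 40.73 km/s.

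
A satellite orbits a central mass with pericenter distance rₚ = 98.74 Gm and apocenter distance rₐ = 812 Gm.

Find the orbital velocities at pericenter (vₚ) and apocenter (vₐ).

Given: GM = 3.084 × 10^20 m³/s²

Convert to SI: rₚ = 98.74 Gm = 9.874e+10 m; rₐ = 812 Gm = 8.12e+11 m.
Use the vis-viva equation v² = GM(2/r − 1/a) with a = (rₚ + rₐ)/2 = (9.874e+10 + 8.12e+11)/2 = 4.5537e+11 m.
vₚ = √(GM · (2/rₚ − 1/a)) = √(3.084e+20 · (2/9.874e+10 − 1/4.5537e+11)) m/s ≈ 7.463e+04 m/s = 74.63 km/s.
vₐ = √(GM · (2/rₐ − 1/a)) = √(3.084e+20 · (2/8.12e+11 − 1/4.5537e+11)) m/s ≈ 9075 m/s = 9.075 km/s.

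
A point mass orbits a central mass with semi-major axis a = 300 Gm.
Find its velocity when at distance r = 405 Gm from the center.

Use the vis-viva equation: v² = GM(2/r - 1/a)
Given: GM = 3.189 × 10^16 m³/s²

Convert to SI: a = 300 Gm = 3e+11 m; r = 405 Gm = 4.05e+11 m.
Vis-viva: v = √(GM · (2/r − 1/a)).
2/r − 1/a = 2/4.05e+11 − 1/3e+11 = 1.60494e-12 m⁻¹.
v = √(3.189e+16 · 1.60494e-12) m/s ≈ 226.2 m/s = 226.2 m/s.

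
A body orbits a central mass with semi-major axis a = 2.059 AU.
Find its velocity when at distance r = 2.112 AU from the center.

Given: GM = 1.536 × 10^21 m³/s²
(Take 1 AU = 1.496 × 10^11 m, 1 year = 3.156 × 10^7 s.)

Convert to SI: a = 2.059 AU = 3.08026e+11 m; r = 2.112 AU = 3.15955e+11 m.
Vis-viva: v = √(GM · (2/r − 1/a)).
2/r − 1/a = 2/3.15955e+11 − 1/3.08026e+11 = 3.08354e-12 m⁻¹.
v = √(1.536e+21 · 3.08354e-12) m/s ≈ 6.882e+04 m/s = 14.52 AU/year.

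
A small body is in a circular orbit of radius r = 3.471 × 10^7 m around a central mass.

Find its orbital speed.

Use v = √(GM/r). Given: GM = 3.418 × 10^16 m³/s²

For a circular orbit, gravity supplies the centripetal force, so v = √(GM / r).
v = √(3.418e+16 / 3.471e+07) m/s ≈ 3.138e+04 m/s = 31.38 km/s.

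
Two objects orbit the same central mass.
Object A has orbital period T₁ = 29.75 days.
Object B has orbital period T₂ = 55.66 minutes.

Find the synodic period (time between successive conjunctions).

Convert to SI: T₁ = 29.75 days = 2.5704e+06 s; T₂ = 55.66 minutes = 3339.6 s.
T_syn = |T₁ · T₂ / (T₁ − T₂)|.
T_syn = |2.5704e+06 · 3339.6 / (2.5704e+06 − 3339.6)| s ≈ 3344 s = 55.73 minutes.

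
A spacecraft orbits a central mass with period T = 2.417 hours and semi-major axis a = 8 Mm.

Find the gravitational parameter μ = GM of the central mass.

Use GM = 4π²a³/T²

Convert to SI: T = 2.417 hours = 8701.2 s; a = 8 Mm = 8e+06 m.
GM = 4π² · a³ / T².
GM = 4π² · (8e+06)³ / (8701.2)² m³/s² ≈ 2.67e+14 m³/s² = 2.67 × 10^14 m³/s².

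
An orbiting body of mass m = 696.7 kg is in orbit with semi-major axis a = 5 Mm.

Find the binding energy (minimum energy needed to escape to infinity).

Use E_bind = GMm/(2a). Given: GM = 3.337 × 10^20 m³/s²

Convert to SI: a = 5 Mm = 5e+06 m.
Total orbital energy is E = −GMm/(2a); binding energy is E_bind = −E = GMm/(2a).
E_bind = 3.337e+20 · 696.7 / (2 · 5e+06) J ≈ 2.325e+16 J = 23.25 PJ.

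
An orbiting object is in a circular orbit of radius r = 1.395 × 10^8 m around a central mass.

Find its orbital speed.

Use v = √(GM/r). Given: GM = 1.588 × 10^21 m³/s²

For a circular orbit, gravity supplies the centripetal force, so v = √(GM / r).
v = √(1.588e+21 / 1.395e+08) m/s ≈ 3.374e+06 m/s = 3374 km/s.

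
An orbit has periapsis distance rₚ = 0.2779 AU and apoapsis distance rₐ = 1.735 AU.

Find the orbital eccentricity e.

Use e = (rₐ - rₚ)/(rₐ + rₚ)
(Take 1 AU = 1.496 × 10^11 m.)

Convert to SI: rₚ = 0.2779 AU = 4.15738e+10 m; rₐ = 1.735 AU = 2.59556e+11 m.
e = (rₐ − rₚ) / (rₐ + rₚ).
e = (2.59556e+11 − 4.15738e+10) / (2.59556e+11 + 4.15738e+10) = 2.17982e+11 / 3.0113e+11 ≈ 0.7239.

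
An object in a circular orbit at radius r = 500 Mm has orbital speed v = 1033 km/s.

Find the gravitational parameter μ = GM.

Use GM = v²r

Convert to SI: r = 500 Mm = 5e+08 m; v = 1033 km/s = 1.033e+06 m/s.
For a circular orbit v² = GM/r, so GM = v² · r.
GM = (1.033e+06)² · 5e+08 m³/s² ≈ 5.335e+20 m³/s² = 5.335 × 10^20 m³/s².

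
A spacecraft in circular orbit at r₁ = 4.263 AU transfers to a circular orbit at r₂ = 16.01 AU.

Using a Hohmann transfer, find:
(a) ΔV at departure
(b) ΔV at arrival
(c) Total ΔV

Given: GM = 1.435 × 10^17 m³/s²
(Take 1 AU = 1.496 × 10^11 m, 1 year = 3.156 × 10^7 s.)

Convert to SI: r₁ = 4.263 AU = 6.37745e+11 m; r₂ = 16.01 AU = 2.3951e+12 m.
Transfer semi-major axis: a_t = (r₁ + r₂)/2 = (6.37745e+11 + 2.3951e+12)/2 = 1.51642e+12 m.
Circular speeds: v₁ = √(GM/r₁) = 474.354 m/s, v₂ = √(GM/r₂) = 244.774 m/s.
Transfer speeds (vis-viva v² = GM(2/r − 1/a_t)): v₁ᵗ = 596.148 m/s, v₂ᵗ = 158.737 m/s.
(a) ΔV₁ = |v₁ᵗ − v₁| ≈ 121.8 m/s = 0.02569 AU/year.
(b) ΔV₂ = |v₂ − v₂ᵗ| ≈ 86.04 m/s = 0.01815 AU/year.
(c) ΔV_total = ΔV₁ + ΔV₂ ≈ 207.8 m/s = 0.04384 AU/year.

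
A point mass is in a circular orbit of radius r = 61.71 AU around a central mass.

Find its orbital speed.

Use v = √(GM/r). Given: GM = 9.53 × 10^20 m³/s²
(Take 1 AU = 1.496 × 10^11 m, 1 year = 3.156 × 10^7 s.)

Convert to SI: r = 61.71 AU = 9.23182e+12 m.
For a circular orbit, gravity supplies the centripetal force, so v = √(GM / r).
v = √(9.53e+20 / 9.23182e+12) m/s ≈ 1.016e+04 m/s = 2.143 AU/year.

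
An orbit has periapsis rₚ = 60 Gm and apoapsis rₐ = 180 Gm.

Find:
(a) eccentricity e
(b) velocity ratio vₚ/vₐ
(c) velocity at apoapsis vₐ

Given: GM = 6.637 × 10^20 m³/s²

Convert to SI: rₚ = 60 Gm = 6e+10 m; rₐ = 180 Gm = 1.8e+11 m.
(a) e = (rₐ − rₚ)/(rₐ + rₚ) = (1.8e+11 − 6e+10)/(1.8e+11 + 6e+10) ≈ 0.5
(b) Conservation of angular momentum (rₚvₚ = rₐvₐ) gives vₚ/vₐ = rₐ/rₚ = 1.8e+11/6e+10 ≈ 3
(c) With a = (rₚ + rₐ)/2 = 1.2e+11 m, vₐ = √(GM (2/rₐ − 1/a)) = √(6.637e+20 · (2/1.8e+11 − 1/1.2e+11)) m/s ≈ 4.294e+04 m/s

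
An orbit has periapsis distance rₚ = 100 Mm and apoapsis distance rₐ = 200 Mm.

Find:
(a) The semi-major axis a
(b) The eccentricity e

Convert to SI: rₚ = 100 Mm = 1e+08 m; rₐ = 200 Mm = 2e+08 m.
(a) a = (rₚ + rₐ) / 2 = (1e+08 + 2e+08) / 2 ≈ 1.5e+08 m = 150 Mm.
(b) e = (rₐ − rₚ) / (rₐ + rₚ) = (2e+08 − 1e+08) / (2e+08 + 1e+08) ≈ 0.3333.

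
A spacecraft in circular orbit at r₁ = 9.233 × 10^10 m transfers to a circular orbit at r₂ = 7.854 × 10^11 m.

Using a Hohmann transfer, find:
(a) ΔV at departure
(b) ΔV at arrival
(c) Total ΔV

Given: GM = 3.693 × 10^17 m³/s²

Transfer semi-major axis: a_t = (r₁ + r₂)/2 = (9.233e+10 + 7.854e+11)/2 = 4.38865e+11 m.
Circular speeds: v₁ = √(GM/r₁) = 1999.95 m/s, v₂ = √(GM/r₂) = 685.716 m/s.
Transfer speeds (vis-viva v² = GM(2/r − 1/a_t)): v₁ᵗ = 2675.46 m/s, v₂ᵗ = 314.521 m/s.
(a) ΔV₁ = |v₁ᵗ − v₁| ≈ 675.5 m/s = 675.5 m/s.
(b) ΔV₂ = |v₂ − v₂ᵗ| ≈ 371.2 m/s = 371.2 m/s.
(c) ΔV_total = ΔV₁ + ΔV₂ ≈ 1047 m/s = 1.047 km/s.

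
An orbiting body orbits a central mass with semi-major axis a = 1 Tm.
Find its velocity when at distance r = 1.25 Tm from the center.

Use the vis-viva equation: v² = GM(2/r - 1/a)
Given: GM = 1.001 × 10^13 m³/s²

Convert to SI: a = 1 Tm = 1e+12 m; r = 1.25 Tm = 1.25e+12 m.
Vis-viva: v = √(GM · (2/r − 1/a)).
2/r − 1/a = 2/1.25e+12 − 1/1e+12 = 6e-13 m⁻¹.
v = √(1.001e+13 · 6e-13) m/s ≈ 2.451 m/s = 2.451 m/s.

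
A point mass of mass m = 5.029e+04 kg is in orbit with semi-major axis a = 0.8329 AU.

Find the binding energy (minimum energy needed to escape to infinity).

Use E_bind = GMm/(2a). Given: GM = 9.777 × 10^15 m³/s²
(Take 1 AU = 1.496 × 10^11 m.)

Convert to SI: a = 0.8329 AU = 1.24602e+11 m.
Total orbital energy is E = −GMm/(2a); binding energy is E_bind = −E = GMm/(2a).
E_bind = 9.777e+15 · 5.029e+04 / (2 · 1.24602e+11) J ≈ 1.973e+09 J = 1.973 GJ.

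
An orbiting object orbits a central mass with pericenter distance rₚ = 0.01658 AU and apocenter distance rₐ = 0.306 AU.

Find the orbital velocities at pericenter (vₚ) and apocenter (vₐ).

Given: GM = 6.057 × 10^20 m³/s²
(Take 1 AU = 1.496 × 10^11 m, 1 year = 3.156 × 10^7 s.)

Convert to SI: rₚ = 0.01658 AU = 2.48037e+09 m; rₐ = 0.306 AU = 4.57776e+10 m.
Use the vis-viva equation v² = GM(2/r − 1/a) with a = (rₚ + rₐ)/2 = (2.48037e+09 + 4.57776e+10)/2 = 2.4129e+10 m.
vₚ = √(GM · (2/rₚ − 1/a)) = √(6.057e+20 · (2/2.48037e+09 − 1/2.4129e+10)) m/s ≈ 6.807e+05 m/s = 143.6 AU/year.
vₐ = √(GM · (2/rₐ − 1/a)) = √(6.057e+20 · (2/4.57776e+10 − 1/2.4129e+10)) m/s ≈ 3.688e+04 m/s = 7.78 AU/year.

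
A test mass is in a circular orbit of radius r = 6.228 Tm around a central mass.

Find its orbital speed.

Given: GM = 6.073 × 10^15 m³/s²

Convert to SI: r = 6.228 Tm = 6.228e+12 m.
For a circular orbit, gravity supplies the centripetal force, so v = √(GM / r).
v = √(6.073e+15 / 6.228e+12) m/s ≈ 31.23 m/s = 31.23 m/s.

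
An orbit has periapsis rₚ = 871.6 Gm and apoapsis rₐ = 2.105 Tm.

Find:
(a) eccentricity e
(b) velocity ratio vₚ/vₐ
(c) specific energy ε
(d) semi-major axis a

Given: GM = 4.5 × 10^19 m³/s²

Convert to SI: rₚ = 871.6 Gm = 8.716e+11 m; rₐ = 2.105 Tm = 2.105e+12 m.
(a) e = (rₐ − rₚ)/(rₐ + rₚ) = (2.105e+12 − 8.716e+11)/(2.105e+12 + 8.716e+11) ≈ 0.4144
(b) Conservation of angular momentum (rₚvₚ = rₐvₐ) gives vₚ/vₐ = rₐ/rₚ = 2.105e+12/8.716e+11 ≈ 2.415
(c) With a = (rₚ + rₐ)/2 = 1.4883e+12 m, ε = −GM/(2a) = −4.5e+19/(2 · 1.4883e+12) J/kg ≈ -1.512e+07 J/kg
(d) a = (rₚ + rₐ)/2 = (8.716e+11 + 2.105e+12)/2 ≈ 1.488e+12 m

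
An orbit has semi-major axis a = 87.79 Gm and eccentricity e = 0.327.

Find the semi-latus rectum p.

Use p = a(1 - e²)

Convert to SI: a = 87.79 Gm = 8.779e+10 m.
p = a (1 − e²).
p = 8.779e+10 · (1 − (0.327)²) = 8.779e+10 · 0.893071 ≈ 7.84e+10 m = 78.4 Gm.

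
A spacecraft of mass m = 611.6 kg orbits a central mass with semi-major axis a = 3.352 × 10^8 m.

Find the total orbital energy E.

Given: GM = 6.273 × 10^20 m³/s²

E = −GMm / (2a).
E = −6.273e+20 · 611.6 / (2 · 3.352e+08) J ≈ -5.723e+14 J = -572.3 TJ.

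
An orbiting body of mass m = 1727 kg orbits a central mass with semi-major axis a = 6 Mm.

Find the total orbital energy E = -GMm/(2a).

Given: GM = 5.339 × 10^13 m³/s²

Convert to SI: a = 6 Mm = 6e+06 m.
E = −GMm / (2a).
E = −5.339e+13 · 1727 / (2 · 6e+06) J ≈ -7.684e+09 J = -7.684 GJ.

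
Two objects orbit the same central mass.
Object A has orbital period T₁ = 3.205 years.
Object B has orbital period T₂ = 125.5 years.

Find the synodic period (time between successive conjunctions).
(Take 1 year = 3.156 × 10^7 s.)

Convert to SI: T₁ = 3.205 years = 1.0115e+08 s; T₂ = 125.5 years = 3.96078e+09 s.
T_syn = |T₁ · T₂ / (T₁ − T₂)|.
T_syn = |1.0115e+08 · 3.96078e+09 / (1.0115e+08 − 3.96078e+09)| s ≈ 1.038e+08 s = 3.289 years.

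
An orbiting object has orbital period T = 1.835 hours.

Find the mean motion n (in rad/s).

Convert to SI: T = 1.835 hours = 6606 s.
n = 2π / T.
n = 2π / 6606 s ≈ 0.0009511 rad/s.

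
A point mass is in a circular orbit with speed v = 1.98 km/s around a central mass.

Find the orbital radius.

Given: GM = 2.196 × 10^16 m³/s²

Convert to SI: v = 1.98 km/s = 1980 m/s.
For a circular orbit, v² = GM / r, so r = GM / v².
r = 2.196e+16 / (1980)² m ≈ 5.601e+09 m = 5.601 Gm.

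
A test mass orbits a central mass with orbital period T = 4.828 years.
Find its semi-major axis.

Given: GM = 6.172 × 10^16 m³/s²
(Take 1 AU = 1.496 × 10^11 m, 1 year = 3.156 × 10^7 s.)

Convert to SI: T = 4.828 years = 1.52372e+08 s.
Invert Kepler's third law: a = (GM · T² / (4π²))^(1/3).
Substituting T = 1.52372e+08 s and GM = 6.172e+16 m³/s²:
a = (6.172e+16 · (1.52372e+08)² / (4π²))^(1/3) m
a ≈ 3.311e+10 m = 0.2213 AU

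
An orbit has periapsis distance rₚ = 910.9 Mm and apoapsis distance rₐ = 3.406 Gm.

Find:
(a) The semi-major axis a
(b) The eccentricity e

Convert to SI: rₚ = 910.9 Mm = 9.109e+08 m; rₐ = 3.406 Gm = 3.406e+09 m.
(a) a = (rₚ + rₐ) / 2 = (9.109e+08 + 3.406e+09) / 2 ≈ 2.158e+09 m = 2.158 Gm.
(b) e = (rₐ − rₚ) / (rₐ + rₚ) = (3.406e+09 − 9.109e+08) / (3.406e+09 + 9.109e+08) ≈ 0.578.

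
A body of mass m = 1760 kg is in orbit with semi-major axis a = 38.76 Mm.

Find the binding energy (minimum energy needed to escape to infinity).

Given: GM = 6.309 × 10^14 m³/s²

Convert to SI: a = 38.76 Mm = 3.876e+07 m.
Total orbital energy is E = −GMm/(2a); binding energy is E_bind = −E = GMm/(2a).
E_bind = 6.309e+14 · 1760 / (2 · 3.876e+07) J ≈ 1.432e+10 J = 14.32 GJ.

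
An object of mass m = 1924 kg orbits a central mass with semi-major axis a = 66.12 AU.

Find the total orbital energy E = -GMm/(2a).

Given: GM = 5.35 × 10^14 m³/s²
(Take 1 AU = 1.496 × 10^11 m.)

Convert to SI: a = 66.12 AU = 9.89155e+12 m.
E = −GMm / (2a).
E = −5.35e+14 · 1924 / (2 · 9.89155e+12) J ≈ -5.203e+04 J = -52.03 kJ.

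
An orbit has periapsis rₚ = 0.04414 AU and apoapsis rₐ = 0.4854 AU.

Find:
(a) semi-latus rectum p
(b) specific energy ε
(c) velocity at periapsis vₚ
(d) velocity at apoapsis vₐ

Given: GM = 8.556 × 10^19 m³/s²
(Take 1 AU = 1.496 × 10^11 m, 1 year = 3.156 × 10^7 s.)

Convert to SI: rₚ = 0.04414 AU = 6.60334e+09 m; rₐ = 0.4854 AU = 7.26158e+10 m.
(a) From a = (rₚ + rₐ)/2 = 3.96096e+10 m and e = (rₐ − rₚ)/(rₐ + rₚ) = 0.833289, p = a(1 − e²) = 3.96096e+10 · (1 − (0.833289)²) ≈ 1.211e+10 m
(b) With a = (rₚ + rₐ)/2 = 3.96096e+10 m, ε = −GM/(2a) = −8.556e+19/(2 · 3.96096e+10) J/kg ≈ -1.08e+09 J/kg
(c) With a = (rₚ + rₐ)/2 = 3.96096e+10 m, vₚ = √(GM (2/rₚ − 1/a)) = √(8.556e+19 · (2/6.60334e+09 − 1/3.96096e+10)) m/s ≈ 1.541e+05 m/s
(d) With a = (rₚ + rₐ)/2 = 3.96096e+10 m, vₐ = √(GM (2/rₐ − 1/a)) = √(8.556e+19 · (2/7.26158e+10 − 1/3.96096e+10)) m/s ≈ 1.402e+04 m/s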